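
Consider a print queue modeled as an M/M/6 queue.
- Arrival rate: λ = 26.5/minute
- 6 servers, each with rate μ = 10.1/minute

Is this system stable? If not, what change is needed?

Stability requires ρ = λ/(cμ) < 1
ρ = 26.5/(6 × 10.1) = 26.5/60.60 = 0.4373
Since 0.4373 < 1, the system is STABLE.
The servers are busy 43.73% of the time.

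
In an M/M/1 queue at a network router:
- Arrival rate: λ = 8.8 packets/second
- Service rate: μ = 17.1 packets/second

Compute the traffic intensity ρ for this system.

Server utilization: ρ = λ/μ
ρ = 8.8/17.1 = 0.5146
The server is busy 51.46% of the time.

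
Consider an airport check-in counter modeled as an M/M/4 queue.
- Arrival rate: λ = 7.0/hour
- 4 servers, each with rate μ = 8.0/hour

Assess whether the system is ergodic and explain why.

Stability requires ρ = λ/(cμ) < 1
ρ = 7.0/(4 × 8.0) = 7.0/32.00 = 0.2188
Since 0.2188 < 1, the system is STABLE.
The servers are busy 21.88% of the time.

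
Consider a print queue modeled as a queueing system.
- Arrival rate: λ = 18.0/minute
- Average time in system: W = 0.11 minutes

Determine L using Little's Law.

Little's Law: L = λW
L = 18.0 × 0.11 = 1.9800 jobs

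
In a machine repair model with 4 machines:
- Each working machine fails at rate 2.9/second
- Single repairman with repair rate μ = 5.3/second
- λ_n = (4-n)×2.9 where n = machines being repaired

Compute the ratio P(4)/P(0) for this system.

P(4)/P(0) = ∏_{i=0}^{4-1} λ_i/μ_{i+1}
= (4-0)×2.9/5.3 × (4-1)×2.9/5.3 × (4-2)×2.9/5.3 × (4-3)×2.9/5.3
= 2.1513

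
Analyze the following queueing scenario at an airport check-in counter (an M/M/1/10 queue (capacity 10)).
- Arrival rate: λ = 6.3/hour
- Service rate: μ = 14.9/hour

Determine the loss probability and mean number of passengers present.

ρ = λ/μ = 6.3/14.9 = 0.4228
P₀ = (1-ρ)/(1-ρ^(K+1)) = (1-0.4228)/(1-0.4228^11) = 0.57720/0.99992 = 0.5772
P_K = P₀×ρ^K = 0.57724 × 0.4228^10 = 0.57724 × 0.00018254 = 0.0001054
Blocking probability P_10 = 0.0001054 (0.01054%)
L = ρ[1 - (K+1)ρ^K + Kρ^(K+1)] / [(1-ρ)(1-ρ^(K+1))]
L = 0.4228 × (1 - 11×0.0001825 + 10×0.00007718) / ((1 - 0.4228) × (1 - 0.00007718)) = 0.7317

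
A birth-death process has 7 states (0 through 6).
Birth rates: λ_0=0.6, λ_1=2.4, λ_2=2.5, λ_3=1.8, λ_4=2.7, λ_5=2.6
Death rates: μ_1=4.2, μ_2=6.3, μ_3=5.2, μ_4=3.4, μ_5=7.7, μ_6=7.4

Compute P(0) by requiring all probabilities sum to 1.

Ratios P(n)/P(0) = (λ₀···λₙ₋₁)/(μ₁···μₙ):
P(1)/P(0) = (0.6)/(4.2) = 0.1429
P(2)/P(0) = (0.6×2.4)/(4.2×6.3) = 0.05442
P(3)/P(0) = (0.6×2.4×2.5)/(4.2×6.3×5.2) = 0.02616
P(4)/P(0) = (0.6×2.4×2.5×1.8)/(4.2×6.3×5.2×3.4) = 0.01385
P(5)/P(0) = (0.6×2.4×2.5×1.8×2.7)/(4.2×6.3×5.2×3.4×7.7) = 0.004857
P(6)/P(0) = (0.6×2.4×2.5×1.8×2.7×2.6)/(4.2×6.3×5.2×3.4×7.7×7.4) = 0.001707

Normalization: ∑ P(n) = 1
P(0) × (1.0000 + 0.1429 + 0.05442 + 0.02616 + 0.01385 + 0.004857 + 0.001707) = 1
P(0) × 1.2439 = 1
P(0) = 1/1.2439 = 0.8039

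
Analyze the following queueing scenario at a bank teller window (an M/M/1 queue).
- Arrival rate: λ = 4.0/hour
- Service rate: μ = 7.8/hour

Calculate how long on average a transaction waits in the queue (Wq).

First, compute utilization: ρ = λ/μ = 4.0/7.8 = 0.5128
For M/M/1: Wq = λ/(μ(μ-λ))
Wq = 4.0/(7.8 × (7.8-4.0))
Wq = 4.0/(7.8 × 3.80)
Wq = 0.1350 hours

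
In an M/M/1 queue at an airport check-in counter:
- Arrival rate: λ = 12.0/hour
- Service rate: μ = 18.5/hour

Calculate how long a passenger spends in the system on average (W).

First, compute utilization: ρ = λ/μ = 12.0/18.5 = 0.6486
For M/M/1: W = 1/(μ-λ)
W = 1/(18.5-12.0) = 1/6.50
W = 0.1538 hours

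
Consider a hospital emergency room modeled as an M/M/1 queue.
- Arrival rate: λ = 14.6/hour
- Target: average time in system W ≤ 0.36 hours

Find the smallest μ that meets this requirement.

For M/M/1: W = 1/(μ-λ)
Need W ≤ 0.36, so 1/(μ-λ) ≤ 0.36
μ - λ ≥ 1/0.36 = 2.7778
μ ≥ 14.6 + 2.7778 = 17.3778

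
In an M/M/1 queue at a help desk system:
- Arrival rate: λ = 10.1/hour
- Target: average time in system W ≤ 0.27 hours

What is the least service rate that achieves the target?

For M/M/1: W = 1/(μ-λ)
Need W ≤ 0.27, so 1/(μ-λ) ≤ 0.27
μ - λ ≥ 1/0.27 = 3.7037
μ ≥ 10.1 + 3.7037 = 13.8037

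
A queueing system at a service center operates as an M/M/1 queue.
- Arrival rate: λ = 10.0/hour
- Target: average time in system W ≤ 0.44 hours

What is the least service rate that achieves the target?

For M/M/1: W = 1/(μ-λ)
Need W ≤ 0.44, so 1/(μ-λ) ≤ 0.44
μ - λ ≥ 1/0.44 = 2.2727
μ ≥ 10.0 + 2.2727 = 12.2727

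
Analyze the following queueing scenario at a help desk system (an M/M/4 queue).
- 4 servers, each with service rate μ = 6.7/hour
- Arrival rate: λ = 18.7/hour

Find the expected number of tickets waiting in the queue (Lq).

Traffic intensity: ρ = λ/(cμ) = 18.7/(4×6.7) = 0.6978
Since ρ = 0.6978 < 1, system is stable.
Offered load a = λ/μ = cρ = 18.7/6.7 = 2.7910
P₀ = [ Σₙ₌₀^3 aⁿ/n! + a^4/(4!(1-ρ)) ]⁻¹
Σ = a^0/0! + a^1/1! + a^2/2! + a^3/3! = 1.0000 + 2.7910 + 3.8950 + 3.6237 = 11.3097
a^4/(4!(1-ρ)) = 60.6830/(24 × 0.302239) = 8.3658
P₀ = 1/(11.3097 + 8.3658) = 0.05082
Lq = P₀·a^4·ρ / (4!(1-ρ)²) = 0.05082 × 60.6830 × 0.6978 / (24 × 0.09135) = 0.9816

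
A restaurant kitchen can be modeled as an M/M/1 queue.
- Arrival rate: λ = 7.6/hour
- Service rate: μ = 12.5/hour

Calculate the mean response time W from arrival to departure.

First, compute utilization: ρ = λ/μ = 7.6/12.5 = 0.6080
For M/M/1: W = 1/(μ-λ)
W = 1/(12.5-7.6) = 1/4.90
W = 0.2041 hours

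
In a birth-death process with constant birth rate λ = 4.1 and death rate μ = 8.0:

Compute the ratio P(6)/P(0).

For constant rates: P(n)/P(0) = (λ/μ)^n
P(6)/P(0) = (4.1/8.0)^6 = 0.5125^6 = 0.01812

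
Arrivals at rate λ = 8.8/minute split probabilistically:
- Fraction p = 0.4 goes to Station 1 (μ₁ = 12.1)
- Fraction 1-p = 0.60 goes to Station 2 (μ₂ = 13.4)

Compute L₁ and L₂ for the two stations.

Effective rates: λ₁ = 8.8×0.4 = 3.52, λ₂ = 8.8×0.60 = 5.28
Station 1: ρ₁ = 3.52/12.1 = 0.29091, L₁ = ρ₁/(1-ρ₁) = 0.29091/(1-0.29091) = 0.4103
Station 2: ρ₂ = 5.28/13.4 = 0.3940, L₂ = ρ₂/(1-ρ₂) = 0.3940/(1-0.3940) = 0.6502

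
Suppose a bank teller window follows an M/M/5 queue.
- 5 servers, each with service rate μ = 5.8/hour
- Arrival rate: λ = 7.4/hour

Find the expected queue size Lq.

Traffic intensity: ρ = λ/(cμ) = 7.4/(5×5.8) = 0.2552
Since ρ = 0.2552 < 1, system is stable.
Offered load a = λ/μ = cρ = 7.4/5.8 = 1.2759
P₀ = [ Σₙ₌₀^4 aⁿ/n! + a^5/(5!(1-ρ)) ]⁻¹
Σ = a^0/0! + a^1/1! + a^2/2! + a^3/3! + a^4/4! = 1.0000 + 1.2759 + 0.8139 + 0.3461 + 0.1104 = 3.5463
a^5/(5!(1-ρ)) = 3.3808/(120 × 0.7448) = 0.03783
P₀ = 1/(3.5463 + 0.03783) = 0.2790
Lq = P₀·a^5·ρ / (5!(1-ρ)²) = 0.2790 × 3.3808 × 0.2552 / (120 × 0.5548) = 0.003616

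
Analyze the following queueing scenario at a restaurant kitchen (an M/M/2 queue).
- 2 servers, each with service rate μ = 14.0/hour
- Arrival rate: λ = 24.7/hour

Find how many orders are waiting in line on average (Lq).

Traffic intensity: ρ = λ/(cμ) = 24.7/(2×14.0) = 0.8821
Since ρ = 0.8821 < 1, system is stable.
Offered load a = λ/μ = cρ = 24.7/14.0 = 1.7643
P₀ = [ Σₙ₌₀^1 aⁿ/n! + a^2/(2!(1-ρ)) ]⁻¹
Σ = a^0/0! + a^1/1! = 1.0000 + 1.7643 = 2.7643
a^2/(2!(1-ρ)) = 3.11270/(2 × 0.117857) = 13.2054
P₀ = 1/(2.7643 + 13.2054) = 0.06262
Lq = P₀·a^2·ρ / (2!(1-ρ)²) = 0.06261860 × 3.112704 × 0.8821429 / (2 × 0.01389031) = 6.1893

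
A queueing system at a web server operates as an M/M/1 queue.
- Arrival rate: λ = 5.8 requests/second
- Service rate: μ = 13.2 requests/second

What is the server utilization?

Server utilization: ρ = λ/μ
ρ = 5.8/13.2 = 0.4394
The server is busy 43.94% of the time.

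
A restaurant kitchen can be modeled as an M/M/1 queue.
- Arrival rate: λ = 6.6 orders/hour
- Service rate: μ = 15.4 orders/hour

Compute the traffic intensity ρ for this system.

Server utilization: ρ = λ/μ
ρ = 6.6/15.4 = 0.4286
The server is busy 42.86% of the time.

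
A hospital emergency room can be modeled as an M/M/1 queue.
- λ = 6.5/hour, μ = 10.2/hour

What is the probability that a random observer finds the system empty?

ρ = λ/μ = 6.5/10.2 = 0.6373
P(0) = 1 - ρ = 1 - 0.6373 = 0.3627
The server is idle 36.27% of the time.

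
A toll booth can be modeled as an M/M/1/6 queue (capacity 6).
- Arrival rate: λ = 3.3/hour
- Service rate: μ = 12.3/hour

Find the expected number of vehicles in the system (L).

ρ = λ/μ = 3.3/12.3 = 0.26829
P₀ = (1-ρ)/(1-ρ^(K+1)) = (1-0.26829)/(1-0.26829^7) = 0.7317/0.9999 = 0.7318
P_K = P₀×ρ^K = 0.7318 × 0.26829^6 = 0.7318 × 0.0003729 = 0.0002729
L = ρ[1 - (K+1)ρ^K + Kρ^(K+1)] / [(1-ρ)(1-ρ^(K+1))]
L = 0.26829 × (1 - 7×0.0003729 + 6×0.0001001) / ((1 - 0.26829) × (1 - 0.0001001)) = 0.3660 vehicles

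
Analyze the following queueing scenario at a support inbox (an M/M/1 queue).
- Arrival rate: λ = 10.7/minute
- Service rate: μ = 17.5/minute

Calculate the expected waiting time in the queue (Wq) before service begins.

First, compute utilization: ρ = λ/μ = 10.7/17.5 = 0.6114
For M/M/1: Wq = λ/(μ(μ-λ))
Wq = 10.7/(17.5 × (17.5-10.7))
Wq = 10.7/(17.5 × 6.80)
Wq = 0.08992 minutes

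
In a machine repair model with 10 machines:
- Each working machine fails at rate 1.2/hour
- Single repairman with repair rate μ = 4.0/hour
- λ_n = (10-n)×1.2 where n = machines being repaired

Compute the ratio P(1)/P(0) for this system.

P(1)/P(0) = ∏_{i=0}^{1-1} λ_i/μ_{i+1}
= (10-0)×1.2/4.0
= 3.0000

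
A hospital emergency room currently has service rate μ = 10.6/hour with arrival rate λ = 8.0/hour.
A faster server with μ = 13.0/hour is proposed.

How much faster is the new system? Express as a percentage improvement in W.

System 1: ρ₁ = 8.0/10.6 = 0.7547, W₁ = 1/(10.6-8.0) = 0.3846
System 2: ρ₂ = 8.0/13.0 = 0.6154, W₂ = 1/(13.0-8.0) = 0.2000
Improvement: (W₁-W₂)/W₁ = (0.3846-0.2000)/0.3846 = 48.00%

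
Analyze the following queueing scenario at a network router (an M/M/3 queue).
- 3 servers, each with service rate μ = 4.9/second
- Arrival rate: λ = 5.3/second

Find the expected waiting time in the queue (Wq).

Traffic intensity: ρ = λ/(cμ) = 5.3/(3×4.9) = 0.3605
Since ρ = 0.3605 < 1, system is stable.
Offered load a = λ/μ = cρ = 5.3/4.9 = 1.0816
P₀ = [ Σₙ₌₀^2 aⁿ/n! + a^3/(3!(1-ρ)) ]⁻¹
Σ = a^0/0! + a^1/1! + a^2/2! = 1.0000 + 1.0816 + 0.5850 = 2.6666
a^3/(3!(1-ρ)) = 1.2654/(6 × 0.6395) = 0.3298
P₀ = 1/(2.6666 + 0.3298) = 0.3337
Lq = P₀·a^3·ρ / (3!(1-ρ)²) = 0.33373 × 1.2654 × 0.36054 / (6 × 0.40890) = 0.06206
Wq = Lq/λ = 0.06206/5.3 = 0.01171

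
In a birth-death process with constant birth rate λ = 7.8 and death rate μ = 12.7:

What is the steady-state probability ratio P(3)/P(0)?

For constant rates: P(n)/P(0) = (λ/μ)^n
P(3)/P(0) = (7.8/12.7)^3 = 0.6142^3 = 0.2317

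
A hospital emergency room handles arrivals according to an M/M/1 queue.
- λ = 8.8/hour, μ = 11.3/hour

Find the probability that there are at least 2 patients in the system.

ρ = λ/μ = 8.8/11.3 = 0.7788
P(N ≥ n) = ρⁿ
P(N ≥ 2) = 0.7788^2
P(N ≥ 2) = 0.6065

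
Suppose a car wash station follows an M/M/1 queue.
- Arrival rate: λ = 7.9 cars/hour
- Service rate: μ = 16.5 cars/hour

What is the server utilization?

Server utilization: ρ = λ/μ
ρ = 7.9/16.5 = 0.4788
The server is busy 47.88% of the time.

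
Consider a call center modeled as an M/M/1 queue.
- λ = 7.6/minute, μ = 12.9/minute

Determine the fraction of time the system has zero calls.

ρ = λ/μ = 7.6/12.9 = 0.5891
P(0) = 1 - ρ = 1 - 0.5891 = 0.4109
The server is idle 41.09% of the time.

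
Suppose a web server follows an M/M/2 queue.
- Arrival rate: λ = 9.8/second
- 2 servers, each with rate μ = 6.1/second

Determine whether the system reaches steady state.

Stability requires ρ = λ/(cμ) < 1
ρ = 9.8/(2 × 6.1) = 9.8/12.20 = 0.8033
Since 0.8033 < 1, the system is STABLE.
The servers are busy 80.33% of the time.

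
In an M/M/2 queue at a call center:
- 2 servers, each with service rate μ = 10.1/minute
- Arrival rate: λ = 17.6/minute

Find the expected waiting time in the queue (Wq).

Traffic intensity: ρ = λ/(cμ) = 17.6/(2×10.1) = 0.8713
Since ρ = 0.8713 < 1, system is stable.
Offered load a = λ/μ = cρ = 17.6/10.1 = 1.7426
P₀ = [ Σₙ₌₀^1 aⁿ/n! + a^2/(2!(1-ρ)) ]⁻¹
Σ = a^0/0! + a^1/1! = 1.0000 + 1.7426 = 2.7426
a^2/(2!(1-ρ)) = 3.03657/(2 × 0.128713) = 11.7959
P₀ = 1/(2.7426 + 11.7959) = 0.06878
Lq = P₀·a^2·ρ / (2!(1-ρ)²) = 0.068783 × 3.0366 × 0.87129 / (2 × 0.016567) = 5.4923
Wq = Lq/λ = 5.4923/17.6 = 0.3121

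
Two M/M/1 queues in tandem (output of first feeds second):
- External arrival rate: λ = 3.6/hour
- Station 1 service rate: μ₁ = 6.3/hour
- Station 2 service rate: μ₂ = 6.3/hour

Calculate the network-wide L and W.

By Jackson's theorem, each station behaves as independent M/M/1.
Station 1: ρ₁ = 3.6/6.3 = 0.5714, L₁ = ρ₁/(1-ρ₁) = λ/(μ₁-λ) = 3.6/2.70 = 1.333333
Station 2: ρ₂ = 3.6/6.3 = 0.5714, L₂ = ρ₂/(1-ρ₂) = λ/(μ₂-λ) = 3.6/2.70 = 1.333333
Total: L = L₁ + L₂ = 1.333333 + 1.333333 = 2.66667
W = L/λ = 2.66667/3.6 = 0.7407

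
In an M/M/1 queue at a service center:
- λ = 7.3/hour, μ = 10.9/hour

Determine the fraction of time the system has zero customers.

ρ = λ/μ = 7.3/10.9 = 0.6697
P(0) = 1 - ρ = 1 - 0.6697 = 0.3303
The server is idle 33.03% of the time.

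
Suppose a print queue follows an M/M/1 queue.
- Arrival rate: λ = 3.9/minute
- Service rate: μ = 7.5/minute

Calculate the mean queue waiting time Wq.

First, compute utilization: ρ = λ/μ = 3.9/7.5 = 0.5200
For M/M/1: Wq = λ/(μ(μ-λ))
Wq = 3.9/(7.5 × (7.5-3.9))
Wq = 3.9/(7.5 × 3.60)
Wq = 0.1444 minutes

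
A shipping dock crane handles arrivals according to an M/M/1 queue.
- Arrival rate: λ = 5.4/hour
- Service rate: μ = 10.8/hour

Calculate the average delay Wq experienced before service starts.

First, compute utilization: ρ = λ/μ = 5.4/10.8 = 0.5000
For M/M/1: Wq = λ/(μ(μ-λ))
Wq = 5.4/(10.8 × (10.8-5.4))
Wq = 5.4/(10.8 × 5.40)
Wq = 0.09259 hours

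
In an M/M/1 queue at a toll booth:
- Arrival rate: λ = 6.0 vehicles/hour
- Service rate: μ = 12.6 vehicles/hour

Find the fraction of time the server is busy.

Server utilization: ρ = λ/μ
ρ = 6.0/12.6 = 0.4762
The server is busy 47.62% of the time.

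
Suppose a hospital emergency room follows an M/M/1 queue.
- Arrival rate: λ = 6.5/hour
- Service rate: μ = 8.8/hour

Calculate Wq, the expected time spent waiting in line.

First, compute utilization: ρ = λ/μ = 6.5/8.8 = 0.7386
For M/M/1: Wq = λ/(μ(μ-λ))
Wq = 6.5/(8.8 × (8.8-6.5))
Wq = 6.5/(8.8 × 2.30)
Wq = 0.3211 hours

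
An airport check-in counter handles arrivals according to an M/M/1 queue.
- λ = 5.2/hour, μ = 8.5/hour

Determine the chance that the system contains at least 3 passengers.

ρ = λ/μ = 5.2/8.5 = 0.6118
P(N ≥ n) = ρⁿ
P(N ≥ 3) = 0.6118^3
P(N ≥ 3) = 0.2290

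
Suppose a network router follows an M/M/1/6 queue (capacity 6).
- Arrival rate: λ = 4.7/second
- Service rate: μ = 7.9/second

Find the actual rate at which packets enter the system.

ρ = λ/μ = 4.7/7.9 = 0.59494
P₀ = (1-ρ)/(1-ρ^(K+1)) = (1-0.59494)/(1-0.59494^7) = 0.40506/0.97362 = 0.4160
P_K = P₀×ρ^K = 0.4160 × 0.59494^6 = 0.4160 × 0.04434 = 0.01845
λ_eff = λ(1-P_K) = 4.7 × (1 - 0.01845) = 4.7 × 0.98155 = 4.6133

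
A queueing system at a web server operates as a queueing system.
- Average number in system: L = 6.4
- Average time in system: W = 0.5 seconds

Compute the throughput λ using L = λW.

Little's Law: L = λW, so λ = L/W
λ = 6.4/0.5 = 12.8000 requests/second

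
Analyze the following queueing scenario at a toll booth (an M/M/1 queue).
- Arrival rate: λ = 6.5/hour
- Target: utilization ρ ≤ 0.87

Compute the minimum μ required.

ρ = λ/μ, so μ = λ/ρ
μ ≥ 6.5/0.87 = 7.4713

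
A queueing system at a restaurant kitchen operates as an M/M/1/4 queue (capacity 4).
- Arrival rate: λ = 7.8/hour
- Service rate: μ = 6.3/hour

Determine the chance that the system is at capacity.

ρ = λ/μ = 7.8/6.3 = 1.2381
P₀ = (1-ρ)/(1-ρ^(K+1)) = (1-1.2381)/(1-1.2381^5) = -0.2381/-1.9092 = 0.1247
P_K = P₀×ρ^K = 0.1247 × 1.2381^4 = 0.1247 × 2.3498 = 0.2930
Blocking probability = 29.30%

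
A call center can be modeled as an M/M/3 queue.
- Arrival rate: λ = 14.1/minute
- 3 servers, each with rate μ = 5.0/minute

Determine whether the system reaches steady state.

Stability requires ρ = λ/(cμ) < 1
ρ = 14.1/(3 × 5.0) = 14.1/15.00 = 0.9400
Since 0.9400 < 1, the system is STABLE.
The servers are busy 94.00% of the time.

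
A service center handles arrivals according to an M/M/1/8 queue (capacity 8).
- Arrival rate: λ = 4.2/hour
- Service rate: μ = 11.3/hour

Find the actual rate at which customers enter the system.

ρ = λ/μ = 4.2/11.3 = 0.37168
P₀ = (1-ρ)/(1-ρ^(K+1)) = (1-0.37168)/(1-0.37168^9) = 0.6283/0.9999 = 0.6284
P_K = P₀×ρ^K = 0.6284 × 0.37168^8 = 0.6284 × 0.0003642 = 0.0002289
λ_eff = λ(1-P_K) = 4.2 × (1 - 0.0002289) = 4.2 × 0.99977 = 4.1990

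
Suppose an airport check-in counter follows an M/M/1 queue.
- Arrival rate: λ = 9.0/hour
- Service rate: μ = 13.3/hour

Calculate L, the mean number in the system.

ρ = λ/μ = 9.0/13.3 = 0.6767
For M/M/1: L = λ/(μ-λ)
L = 9.0/(13.3-9.0) = 9.0/4.30
L = 2.0930 passengers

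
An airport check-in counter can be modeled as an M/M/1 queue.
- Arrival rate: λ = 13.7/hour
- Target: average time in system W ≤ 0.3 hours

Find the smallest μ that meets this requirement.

For M/M/1: W = 1/(μ-λ)
Need W ≤ 0.3, so 1/(μ-λ) ≤ 0.3
μ - λ ≥ 1/0.3 = 3.3333
μ ≥ 13.7 + 3.3333 = 17.0333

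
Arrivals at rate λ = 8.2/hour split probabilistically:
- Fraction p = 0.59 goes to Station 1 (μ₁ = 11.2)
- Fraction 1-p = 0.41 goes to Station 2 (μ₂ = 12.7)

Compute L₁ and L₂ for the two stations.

Effective rates: λ₁ = 8.2×0.59 = 4.838, λ₂ = 8.2×0.41 = 3.362
Station 1: ρ₁ = 4.838/11.2 = 0.431964, L₁ = ρ₁/(1-ρ₁) = 0.431964/(1-0.431964) = 0.7605
Station 2: ρ₂ = 3.362/12.7 = 0.2647, L₂ = ρ₂/(1-ρ₂) = 0.2647/(1-0.2647) = 0.3600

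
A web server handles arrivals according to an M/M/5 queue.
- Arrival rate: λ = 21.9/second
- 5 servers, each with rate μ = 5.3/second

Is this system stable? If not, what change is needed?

Stability requires ρ = λ/(cμ) < 1
ρ = 21.9/(5 × 5.3) = 21.9/26.50 = 0.8264
Since 0.8264 < 1, the system is STABLE.
The servers are busy 82.64% of the time.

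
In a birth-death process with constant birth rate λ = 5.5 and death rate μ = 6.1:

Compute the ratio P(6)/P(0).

For constant rates: P(n)/P(0) = (λ/μ)^n
P(6)/P(0) = (5.5/6.1)^6 = 0.90164^6 = 0.5373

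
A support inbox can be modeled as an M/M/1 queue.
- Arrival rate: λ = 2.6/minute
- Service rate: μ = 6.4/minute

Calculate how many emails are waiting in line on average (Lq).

ρ = λ/μ = 2.6/6.4 = 0.4062
For M/M/1: Lq = λ²/(μ(μ-λ))
Lq = 6.76/(6.4 × 3.80)
Lq = 0.2780 emails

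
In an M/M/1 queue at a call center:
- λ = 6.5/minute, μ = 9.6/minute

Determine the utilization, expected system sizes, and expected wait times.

Step 1: ρ = λ/μ = 6.5/9.6 = 0.6771
Step 2: L = λ/(μ-λ) = 6.5/3.10 = 2.0968
Step 3: Lq = λ²/(μ(μ-λ)) = 42.25/(9.6×3.10) = 1.4197
Step 4: W = 1/(μ-λ) = 1/3.10 = 0.32258
Step 5: Wq = λ/(μ(μ-λ)) = 6.5/(9.6×3.10) = 0.2184
Step 6: P(0) = 1-ρ = 0.3229
Verify: L = λW = 6.5×0.32258 = 2.0968 ✔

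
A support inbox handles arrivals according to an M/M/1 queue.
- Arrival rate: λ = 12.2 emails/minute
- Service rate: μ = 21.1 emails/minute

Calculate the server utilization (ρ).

Server utilization: ρ = λ/μ
ρ = 12.2/21.1 = 0.5782
The server is busy 57.82% of the time.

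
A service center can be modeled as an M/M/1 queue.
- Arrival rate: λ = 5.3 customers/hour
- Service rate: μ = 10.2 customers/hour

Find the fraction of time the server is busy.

Server utilization: ρ = λ/μ
ρ = 5.3/10.2 = 0.5196
The server is busy 51.96% of the time.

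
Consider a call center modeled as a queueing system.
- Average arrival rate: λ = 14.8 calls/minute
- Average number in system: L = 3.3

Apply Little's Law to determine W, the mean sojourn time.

Little's Law: L = λW, so W = L/λ
W = 3.3/14.8 = 0.2230 minutes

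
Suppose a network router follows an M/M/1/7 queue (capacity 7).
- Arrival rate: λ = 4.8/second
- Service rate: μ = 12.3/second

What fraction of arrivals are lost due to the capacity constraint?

ρ = λ/μ = 4.8/12.3 = 0.390244
P₀ = (1-ρ)/(1-ρ^(K+1)) = (1-0.390244)/(1-0.390244^8) = 0.6098/0.9995 = 0.6101
P_K = P₀×ρ^K = 0.61008 × 0.390244^7 = 0.61008 × 0.0013783 = 0.0008409
Blocking probability = 0.08409%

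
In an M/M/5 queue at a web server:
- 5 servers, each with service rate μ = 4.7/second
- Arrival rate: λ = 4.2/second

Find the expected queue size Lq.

Traffic intensity: ρ = λ/(cμ) = 4.2/(5×4.7) = 0.1787
Since ρ = 0.1787 < 1, system is stable.
Offered load a = λ/μ = cρ = 4.2/4.7 = 0.8936
P₀ = [ Σₙ₌₀^4 aⁿ/n! + a^5/(5!(1-ρ)) ]⁻¹
Σ = a^0/0! + a^1/1! + a^2/2! + a^3/3! + a^4/4! = 1.0000 + 0.8936 + 0.3993 + 0.1189 + 0.02657 = 2.4384
a^5/(5!(1-ρ)) = 0.56985/(120 × 0.82128) = 0.005782
P₀ = 1/(2.4384 + 0.005782) = 0.4091
Lq = P₀·a^5·ρ / (5!(1-ρ)²) = 0.40914 × 0.56985 × 0.17872 / (120 × 0.67450) = 0.0005148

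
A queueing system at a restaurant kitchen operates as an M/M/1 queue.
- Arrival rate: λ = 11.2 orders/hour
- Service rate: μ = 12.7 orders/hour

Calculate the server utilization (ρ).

Server utilization: ρ = λ/μ
ρ = 11.2/12.7 = 0.8819
The server is busy 88.19% of the time.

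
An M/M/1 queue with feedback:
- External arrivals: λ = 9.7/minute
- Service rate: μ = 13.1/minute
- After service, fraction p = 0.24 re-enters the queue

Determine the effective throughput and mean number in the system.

Effective arrival rate: λ_eff = λ/(1-p) = 9.7/(1-0.24) = 9.7/0.76 = 12.7631579
ρ = λ_eff/μ = 12.7631579/13.1 = 0.97428686
L = ρ/(1-ρ) = 0.97428686/(1-0.97428686) = 37.8906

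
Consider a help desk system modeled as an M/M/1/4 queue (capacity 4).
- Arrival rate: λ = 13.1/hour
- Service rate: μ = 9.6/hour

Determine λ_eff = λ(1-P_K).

ρ = λ/μ = 13.1/9.6 = 1.3646
P₀ = (1-ρ)/(1-ρ^(K+1)) = (1-1.3646)/(1-1.3646^5) = -0.3646/-3.7318 = 0.09770
P_K = P₀×ρ^K = 0.09770 × 1.3646^4 = 0.09770 × 3.4675 = 0.3388
λ_eff = λ(1-P_K) = 13.1 × (1 - 0.33878) = 13.1 × 0.66122 = 8.6620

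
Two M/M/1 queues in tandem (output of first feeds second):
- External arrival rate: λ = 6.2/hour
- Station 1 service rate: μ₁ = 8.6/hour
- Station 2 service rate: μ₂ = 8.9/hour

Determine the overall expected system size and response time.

By Jackson's theorem, each station behaves as independent M/M/1.
Station 1: ρ₁ = 6.2/8.6 = 0.7209, L₁ = ρ₁/(1-ρ₁) = λ/(μ₁-λ) = 6.2/2.40 = 2.5833
Station 2: ρ₂ = 6.2/8.9 = 0.6966, L₂ = ρ₂/(1-ρ₂) = λ/(μ₂-λ) = 6.2/2.70 = 2.2963
Total: L = L₁ + L₂ = 2.5833 + 2.2963 = 4.8796
W = L/λ = 4.8796/6.2 = 0.7870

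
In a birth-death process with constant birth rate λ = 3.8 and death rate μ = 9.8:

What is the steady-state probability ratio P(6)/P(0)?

For constant rates: P(n)/P(0) = (λ/μ)^n
P(6)/P(0) = (3.8/9.8)^6 = 0.38776^6 = 0.003399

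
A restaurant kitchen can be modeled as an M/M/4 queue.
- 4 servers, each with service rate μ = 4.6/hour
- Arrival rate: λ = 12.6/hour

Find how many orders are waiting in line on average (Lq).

Traffic intensity: ρ = λ/(cμ) = 12.6/(4×4.6) = 0.6848
Since ρ = 0.6848 < 1, system is stable.
Offered load a = λ/μ = cρ = 12.6/4.6 = 2.7391
P₀ = [ Σₙ₌₀^3 aⁿ/n! + a^4/(4!(1-ρ)) ]⁻¹
Σ = a^0/0! + a^1/1! + a^2/2! + a^3/3! = 1.00000 + 2.73913 + 3.75142 + 3.42521 = 10.9158
a^4/(4!(1-ρ)) = 56.2925/(24 × 0.315217) = 7.4410
P₀ = 1/(10.9158 + 7.4410) = 0.05448
Lq = P₀·a^4·ρ / (4!(1-ρ)²) = 0.054476 × 56.2925 × 0.68478 / (24 × 0.099362) = 0.8806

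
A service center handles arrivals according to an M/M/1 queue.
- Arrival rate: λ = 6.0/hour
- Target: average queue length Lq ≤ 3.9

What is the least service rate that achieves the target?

For M/M/1: Lq = λ²/(μ(μ-λ))
Need Lq ≤ 3.9, i.e. μ(μ-λ) ≥ λ²/3.9
μ² - 6.0μ - 36.00/3.9 ≥ 0  →  μ² - 6.0μ - 9.23077 ≥ 0
Quadratic formula (positive root): μ = [λ + √(λ² + 4×9.23077)]/2
Discriminant: 36.00 + 4×9.23077 = 72.9231, √72.9231 = 8.5395
μ ≥ (6.0 + 8.5395)/2 = 7.2698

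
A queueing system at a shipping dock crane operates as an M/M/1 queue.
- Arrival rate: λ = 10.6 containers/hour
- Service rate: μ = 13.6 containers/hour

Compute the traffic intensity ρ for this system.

Server utilization: ρ = λ/μ
ρ = 10.6/13.6 = 0.7794
The server is busy 77.94% of the time.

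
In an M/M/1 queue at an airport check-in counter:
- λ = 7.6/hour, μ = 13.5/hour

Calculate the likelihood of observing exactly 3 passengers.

ρ = λ/μ = 7.6/13.5 = 0.5630
P(n) = (1-ρ)ρⁿ
P(3) = (1-0.5630) × 0.5630^3
P(3) = 0.43700 × 0.17845
P(3) = 0.07798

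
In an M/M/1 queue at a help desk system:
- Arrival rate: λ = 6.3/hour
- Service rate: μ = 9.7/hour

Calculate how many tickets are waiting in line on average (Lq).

ρ = λ/μ = 6.3/9.7 = 0.6495
For M/M/1: Lq = λ²/(μ(μ-λ))
Lq = 39.69/(9.7 × 3.40)
Lq = 1.2035 tickets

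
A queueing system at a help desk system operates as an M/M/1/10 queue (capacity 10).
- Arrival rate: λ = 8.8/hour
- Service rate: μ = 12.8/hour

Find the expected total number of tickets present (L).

ρ = λ/μ = 8.8/12.8 = 0.6875
P₀ = (1-ρ)/(1-ρ^(K+1)) = (1-0.6875)/(1-0.6875^11) = 0.31250/0.98378 = 0.3177
P_K = P₀×ρ^K = 0.31765 × 0.6875^10 = 0.31765 × 0.023590 = 0.007493
L = ρ[1 - (K+1)ρ^K + Kρ^(K+1)] / [(1-ρ)(1-ρ^(K+1))]
L = 0.6875 × (1 - 11×0.02359 + 10×0.01622) / ((1 - 0.6875) × (1 - 0.01622)) = 2.0187 tickets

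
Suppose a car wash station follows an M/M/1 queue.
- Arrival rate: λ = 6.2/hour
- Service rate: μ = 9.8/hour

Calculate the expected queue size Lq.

ρ = λ/μ = 6.2/9.8 = 0.6327
For M/M/1: Lq = λ²/(μ(μ-λ))
Lq = 38.44/(9.8 × 3.60)
Lq = 1.0896 cars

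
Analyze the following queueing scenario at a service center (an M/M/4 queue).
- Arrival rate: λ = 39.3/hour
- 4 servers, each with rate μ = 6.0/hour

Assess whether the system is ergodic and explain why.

Stability requires ρ = λ/(cμ) < 1
ρ = 39.3/(4 × 6.0) = 39.3/24.00 = 1.6375
Since 1.6375 ≥ 1, the system is UNSTABLE.
Need c > λ/μ = 39.3/6.0 = 6.55.
Minimum servers needed: c = 7.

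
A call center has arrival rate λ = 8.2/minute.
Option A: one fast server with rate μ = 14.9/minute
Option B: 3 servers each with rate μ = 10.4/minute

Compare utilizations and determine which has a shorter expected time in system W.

Option A: single server μ = 14.9 (M/M/1)
  ρ_A = 8.2/14.9 = 0.5503
  W_A = 1/(μ-λ) = 1/(14.9-8.2) = 1/6.70 = 0.1493

Option B: 3 servers μ = 10.4 (M/M/3)
  ρ_B = λ/(cμ) = 8.2/(3×10.4) = 0.2628
  Offered load a = λ/μ = cρ = 8.2/10.4 = 0.7885
  P₀ = [ Σₙ₌₀^2 aⁿ/n! + a^3/(3!(1-ρ)) ]⁻¹
  Σ = a^0/0! + a^1/1! + a^2/2! = 1.0000 + 0.7885 + 0.3108 = 2.0993
  a^3/(3!(1-ρ)) = 0.4902/(6 × 0.7372) = 0.1108
  P₀ = 1/(2.0993 + 0.1108) = 0.4525
  Lq = P₀·a^3·ρ / (3!(1-ρ)²) = 0.4525 × 0.4902 × 0.2628 / (6 × 0.5434) = 0.01788
  Wq_B = Lq/λ = 0.01788/8.2 = 0.002180
  W_B = Wq_B + 1/μ = 0.002180 + 0.09615 = 0.09833

Since W_B = 0.09833 < W_A = 0.1493, Option B (multiple servers) has the shorter time in system.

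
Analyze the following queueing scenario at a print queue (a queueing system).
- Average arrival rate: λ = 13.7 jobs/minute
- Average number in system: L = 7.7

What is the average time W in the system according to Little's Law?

Little's Law: L = λW, so W = L/λ
W = 7.7/13.7 = 0.5620 minutes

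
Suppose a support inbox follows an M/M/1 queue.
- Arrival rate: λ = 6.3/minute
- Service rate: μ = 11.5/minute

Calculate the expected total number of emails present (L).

ρ = λ/μ = 6.3/11.5 = 0.5478
For M/M/1: L = λ/(μ-λ)
L = 6.3/(11.5-6.3) = 6.3/5.20
L = 1.2115 emails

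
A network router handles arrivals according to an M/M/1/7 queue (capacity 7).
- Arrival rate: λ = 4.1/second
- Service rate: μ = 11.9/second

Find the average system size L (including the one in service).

ρ = λ/μ = 4.1/11.9 = 0.34454
P₀ = (1-ρ)/(1-ρ^(K+1)) = (1-0.34454)/(1-0.34454^8) = 0.6555/0.9998 = 0.6556
P_K = P₀×ρ^K = 0.6556 × 0.34454^7 = 0.6556 × 0.0005763 = 0.0003778
L = ρ[1 - (K+1)ρ^K + Kρ^(K+1)] / [(1-ρ)(1-ρ^(K+1))]
L = 0.34454 × (1 - 8×0.0005763 + 7×0.0001986) / ((1 - 0.34454) × (1 - 0.0001986)) = 0.5241 packets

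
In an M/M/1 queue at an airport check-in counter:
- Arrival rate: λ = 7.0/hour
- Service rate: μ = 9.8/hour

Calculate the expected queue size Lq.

ρ = λ/μ = 7.0/9.8 = 0.7143
For M/M/1: Lq = λ²/(μ(μ-λ))
Lq = 49.00/(9.8 × 2.80)
Lq = 1.7857 passengers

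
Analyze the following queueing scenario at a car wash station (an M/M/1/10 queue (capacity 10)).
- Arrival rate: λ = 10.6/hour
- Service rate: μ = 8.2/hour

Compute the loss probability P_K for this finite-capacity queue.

ρ = λ/μ = 10.6/8.2 = 1.292683
P₀ = (1-ρ)/(1-ρ^(K+1)) = (1-1.292683)/(1-1.292683^11) = -0.29268/-15.8427 = 0.01847
P_K = P₀×ρ^K = 0.01847 × 1.292683^10 = 0.01847 × 13.0293 = 0.2407
Blocking probability = 24.07%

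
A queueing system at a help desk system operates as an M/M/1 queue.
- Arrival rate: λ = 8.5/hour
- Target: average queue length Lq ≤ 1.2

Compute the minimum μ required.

For M/M/1: Lq = λ²/(μ(μ-λ))
Need Lq ≤ 1.2, i.e. μ(μ-λ) ≥ λ²/1.2
μ² - 8.5μ - 72.25/1.2 ≥ 0  →  μ² - 8.5μ - 60.20833 ≥ 0
Quadratic formula (positive root): μ = [λ + √(λ² + 4×60.20833)]/2
Discriminant: 72.25 + 4×60.20833 = 313.0833, √313.0833 = 17.6942
μ ≥ (8.5 + 17.6942)/2 = 13.0971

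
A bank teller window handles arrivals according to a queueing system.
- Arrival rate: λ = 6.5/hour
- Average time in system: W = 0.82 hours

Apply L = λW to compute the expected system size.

Little's Law: L = λW
L = 6.5 × 0.82 = 5.3300 transactions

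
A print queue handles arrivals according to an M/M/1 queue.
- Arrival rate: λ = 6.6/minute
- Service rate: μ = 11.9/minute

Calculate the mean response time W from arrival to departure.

First, compute utilization: ρ = λ/μ = 6.6/11.9 = 0.5546
For M/M/1: W = 1/(μ-λ)
W = 1/(11.9-6.6) = 1/5.30
W = 0.1887 minutes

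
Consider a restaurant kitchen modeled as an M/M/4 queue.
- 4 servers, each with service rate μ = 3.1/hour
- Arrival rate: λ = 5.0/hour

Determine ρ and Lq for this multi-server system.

Traffic intensity: ρ = λ/(cμ) = 5.0/(4×3.1) = 0.4032
Since ρ = 0.4032 < 1, system is stable.
Offered load a = λ/μ = cρ = 5.0/3.1 = 1.6129
P₀ = [ Σₙ₌₀^3 aⁿ/n! + a^4/(4!(1-ρ)) ]⁻¹
Σ = a^0/0! + a^1/1! + a^2/2! + a^3/3! = 1.0000 + 1.6129 + 1.3007 + 0.6993 = 4.6129
a^4/(4!(1-ρ)) = 6.7676/(24 × 0.5968) = 0.4725
P₀ = 1/(4.6129 + 0.4725) = 0.1966
Lq = P₀·a^4·ρ / (4!(1-ρ)²) = 0.19664 × 6.7676 × 0.40323 / (24 × 0.35614) = 0.06278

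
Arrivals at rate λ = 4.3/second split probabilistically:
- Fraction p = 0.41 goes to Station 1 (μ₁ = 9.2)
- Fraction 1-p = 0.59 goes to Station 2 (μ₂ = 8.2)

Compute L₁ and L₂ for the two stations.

Effective rates: λ₁ = 4.3×0.41 = 1.763, λ₂ = 4.3×0.59 = 2.537
Station 1: ρ₁ = 1.763/9.2 = 0.19163, L₁ = ρ₁/(1-ρ₁) = 0.19163/(1-0.19163) = 0.2371
Station 2: ρ₂ = 2.537/8.2 = 0.3094, L₂ = ρ₂/(1-ρ₂) = 0.3094/(1-0.3094) = 0.4480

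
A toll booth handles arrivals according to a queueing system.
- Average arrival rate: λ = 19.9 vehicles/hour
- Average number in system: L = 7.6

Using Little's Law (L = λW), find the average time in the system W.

Little's Law: L = λW, so W = L/λ
W = 7.6/19.9 = 0.3819 hours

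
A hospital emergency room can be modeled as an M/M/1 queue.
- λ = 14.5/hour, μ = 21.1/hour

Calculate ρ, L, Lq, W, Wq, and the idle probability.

Step 1: ρ = λ/μ = 14.5/21.1 = 0.6872
Step 2: L = λ/(μ-λ) = 14.5/6.60 = 2.1970
Step 3: Lq = λ²/(μ(μ-λ)) = 210.25/(21.1×6.60) = 1.5098
Step 4: W = 1/(μ-λ) = 1/6.60 = 0.15152
Step 5: Wq = λ/(μ(μ-λ)) = 14.5/(21.1×6.60) = 0.1041
Step 6: P(0) = 1-ρ = 0.3128
Verify: L = λW = 14.5×0.15152 = 2.1970 ✔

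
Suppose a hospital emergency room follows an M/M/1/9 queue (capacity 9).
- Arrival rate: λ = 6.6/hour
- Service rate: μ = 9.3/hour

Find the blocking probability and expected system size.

ρ = λ/μ = 6.6/9.3 = 0.709677
P₀ = (1-ρ)/(1-ρ^(K+1)) = (1-0.709677)/(1-0.709677^10) = 0.2903/0.9676 = 0.3000
P_K = P₀×ρ^K = 0.3000 × 0.709677^9 = 0.3000 × 0.04566 = 0.01370
Blocking probability P_9 = 0.01370 (1.37%)
L = ρ[1 - (K+1)ρ^K + Kρ^(K+1)] / [(1-ρ)(1-ρ^(K+1))]
L = 0.709677 × (1 - 10×0.04566 + 9×0.03240) / ((1 - 0.709677) × (1 - 0.03240)) = 2.1095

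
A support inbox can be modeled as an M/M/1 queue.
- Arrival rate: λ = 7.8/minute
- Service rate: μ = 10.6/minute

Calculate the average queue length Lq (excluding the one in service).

ρ = λ/μ = 7.8/10.6 = 0.7358
For M/M/1: Lq = λ²/(μ(μ-λ))
Lq = 60.84/(10.6 × 2.80)
Lq = 2.0499 emails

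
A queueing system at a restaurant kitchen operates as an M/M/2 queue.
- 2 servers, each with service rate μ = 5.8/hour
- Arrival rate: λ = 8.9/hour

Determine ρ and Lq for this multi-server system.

Traffic intensity: ρ = λ/(cμ) = 8.9/(2×5.8) = 0.7672
Since ρ = 0.7672 < 1, system is stable.
Offered load a = λ/μ = cρ = 8.9/5.8 = 1.5345
P₀ = [ Σₙ₌₀^1 aⁿ/n! + a^2/(2!(1-ρ)) ]⁻¹
Σ = a^0/0! + a^1/1! = 1.0000 + 1.5345 = 2.5345
a^2/(2!(1-ρ)) = 2.35464/(2 × 0.232759) = 5.0581
P₀ = 1/(2.5345 + 5.0581) = 0.1317
Lq = P₀·a^2·ρ / (2!(1-ρ)²) = 0.131707 × 2.35464 × 0.767241 / (2 × 0.0541766) = 2.1960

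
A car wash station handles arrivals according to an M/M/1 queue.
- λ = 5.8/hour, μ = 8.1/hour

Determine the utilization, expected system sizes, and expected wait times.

Step 1: ρ = λ/μ = 5.8/8.1 = 0.7160
Step 2: L = λ/(μ-λ) = 5.8/2.30 = 2.5217
Step 3: Lq = λ²/(μ(μ-λ)) = 33.64/(8.1×2.30) = 1.8057
Step 4: W = 1/(μ-λ) = 1/2.30 = 0.43478
Step 5: Wq = λ/(μ(μ-λ)) = 5.8/(8.1×2.30) = 0.3113
Step 6: P(0) = 1-ρ = 0.2840
Verify: L = λW = 5.8×0.43478 = 2.5217 ✔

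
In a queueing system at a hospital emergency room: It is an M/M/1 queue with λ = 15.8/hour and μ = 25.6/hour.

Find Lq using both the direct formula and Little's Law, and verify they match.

Method 1 (direct): Lq = λ²/(μ(μ-λ)) = 249.64/(25.6 × 9.80) = 0.9951

Method 2 (Little's Law):
W = 1/(μ-λ) = 1/9.80 = 0.10204
Wq = W - 1/μ = 0.10204 - 0.039062 = 0.06298
Lq = λWq = 15.8 × 0.06298 = 0.9951 ✔ (matches Method 1)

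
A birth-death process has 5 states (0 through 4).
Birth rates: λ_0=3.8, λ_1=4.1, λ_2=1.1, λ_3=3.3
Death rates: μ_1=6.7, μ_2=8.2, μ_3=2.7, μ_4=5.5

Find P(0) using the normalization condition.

Ratios P(n)/P(0) = (λ₀···λₙ₋₁)/(μ₁···μₙ):
P(1)/P(0) = (3.8)/(6.7) = 0.5672
P(2)/P(0) = (3.8×4.1)/(6.7×8.2) = 0.2836
P(3)/P(0) = (3.8×4.1×1.1)/(6.7×8.2×2.7) = 0.1155
P(4)/P(0) = (3.8×4.1×1.1×3.3)/(6.7×8.2×2.7×5.5) = 0.06932

Normalization: ∑ P(n) = 1
P(0) × (1.0000 + 0.5672 + 0.2836 + 0.1155 + 0.06932) = 1
P(0) × 2.0356 = 1
P(0) = 1/2.0356 = 0.4913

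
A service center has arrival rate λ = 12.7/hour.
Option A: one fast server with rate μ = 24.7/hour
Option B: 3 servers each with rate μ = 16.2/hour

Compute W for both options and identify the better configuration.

Option A: single server μ = 24.7 (M/M/1)
  ρ_A = 12.7/24.7 = 0.5142
  W_A = 1/(μ-λ) = 1/(24.7-12.7) = 1/12.00 = 0.08333

Option B: 3 servers μ = 16.2 (M/M/3)
  ρ_B = λ/(cμ) = 12.7/(3×16.2) = 0.2613
  Offered load a = λ/μ = cρ = 12.7/16.2 = 0.7840
  P₀ = [ Σₙ₌₀^2 aⁿ/n! + a^3/(3!(1-ρ)) ]⁻¹
  Σ = a^0/0! + a^1/1! + a^2/2! = 1.0000 + 0.78395 + 0.30729 = 2.0912
  a^3/(3!(1-ρ)) = 0.4818/(6 × 0.7387) = 0.1087
  P₀ = 1/(2.0912 + 0.1087) = 0.4546
  Lq = P₀·a^3·ρ / (3!(1-ρ)²) = 0.4546 × 0.4818 × 0.2613 / (6 × 0.5457) = 0.01748
  Wq_B = Lq/λ = 0.01748/12.7 = 0.0013764
  W_B = Wq_B + 1/μ = 0.0013764 + 0.061728 = 0.06310

Since W_B = 0.06310 < W_A = 0.08333, Option B (multiple servers) has the shorter time in system.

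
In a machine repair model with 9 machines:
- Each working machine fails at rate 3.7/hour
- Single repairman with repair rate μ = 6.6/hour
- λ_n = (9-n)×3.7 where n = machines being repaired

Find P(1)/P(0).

P(1)/P(0) = ∏_{i=0}^{1-1} λ_i/μ_{i+1}
= (9-0)×3.7/6.6
= 5.0455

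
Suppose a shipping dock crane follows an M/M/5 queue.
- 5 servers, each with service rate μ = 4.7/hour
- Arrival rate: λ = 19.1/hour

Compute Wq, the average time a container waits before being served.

Traffic intensity: ρ = λ/(cμ) = 19.1/(5×4.7) = 0.8128
Since ρ = 0.8128 < 1, system is stable.
Offered load a = λ/μ = cρ = 19.1/4.7 = 4.0638
P₀ = [ Σₙ₌₀^4 aⁿ/n! + a^5/(5!(1-ρ)) ]⁻¹
Σ = a^0/0! + a^1/1! + a^2/2! + a^3/3! + a^4/4! = 1.0000 + 4.0638 + 8.2574 + 11.1855 + 11.3640 = 35.8707
a^5/(5!(1-ρ)) = 1108.3516/(120 × 0.18723404) = 49.3300
P₀ = 1/(35.8707 + 49.3300) = 0.01174
Lq = P₀·a^5·ρ / (5!(1-ρ)²) = 0.011737 × 1108.3516 × 0.81277 / (120 × 0.035057) = 2.5133
Wq = Lq/λ = 2.5133/19.1 = 0.1316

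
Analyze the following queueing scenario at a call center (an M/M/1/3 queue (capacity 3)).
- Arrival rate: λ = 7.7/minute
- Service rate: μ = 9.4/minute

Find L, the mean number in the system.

ρ = λ/μ = 7.7/9.4 = 0.81915
P₀ = (1-ρ)/(1-ρ^(K+1)) = (1-0.81915)/(1-0.81915^4) = 0.18085/0.54975 = 0.3290
P_K = P₀×ρ^K = 0.32897 × 0.81915^3 = 0.32897 × 0.54966 = 0.1808
L = ρ[1 - (K+1)ρ^K + Kρ^(K+1)] / [(1-ρ)(1-ρ^(K+1))]
L = 0.81915 × (1 - 4×0.549655 + 3×0.450250) / ((1 - 0.81915) × (1 - 0.450250)) = 1.2534 calls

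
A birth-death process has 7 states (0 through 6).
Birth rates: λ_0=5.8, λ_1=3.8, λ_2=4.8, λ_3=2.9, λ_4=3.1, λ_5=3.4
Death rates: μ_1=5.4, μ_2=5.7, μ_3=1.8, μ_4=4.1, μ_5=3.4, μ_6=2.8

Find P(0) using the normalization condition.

Ratios P(n)/P(0) = (λ₀···λₙ₋₁)/(μ₁···μₙ):
P(1)/P(0) = (5.8)/(5.4) = 1.0741
P(2)/P(0) = (5.8×3.8)/(5.4×5.7) = 0.7160
P(3)/P(0) = (5.8×3.8×4.8)/(5.4×5.7×1.8) = 1.9095
P(4)/P(0) = (5.8×3.8×4.8×2.9)/(5.4×5.7×1.8×4.1) = 1.3506
P(5)/P(0) = (5.8×3.8×4.8×2.9×3.1)/(5.4×5.7×1.8×4.1×3.4) = 1.2314
P(6)/P(0) = (5.8×3.8×4.8×2.9×3.1×3.4)/(5.4×5.7×1.8×4.1×3.4×2.8) = 1.4953

Normalization: ∑ P(n) = 1
P(0) × (1.0000 + 1.0741 + 0.7160 + 1.9095 + 1.3506 + 1.2314 + 1.4953) = 1
P(0) × 8.7769 = 1
P(0) = 1/8.7769 = 0.1139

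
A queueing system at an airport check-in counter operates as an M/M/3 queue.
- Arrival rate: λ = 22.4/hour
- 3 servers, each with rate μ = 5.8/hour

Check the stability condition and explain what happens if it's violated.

Stability requires ρ = λ/(cμ) < 1
ρ = 22.4/(3 × 5.8) = 22.4/17.40 = 1.2874
Since 1.2874 ≥ 1, the system is UNSTABLE.
Need c > λ/μ = 22.4/5.8 = 3.86.
Minimum servers needed: c = 4.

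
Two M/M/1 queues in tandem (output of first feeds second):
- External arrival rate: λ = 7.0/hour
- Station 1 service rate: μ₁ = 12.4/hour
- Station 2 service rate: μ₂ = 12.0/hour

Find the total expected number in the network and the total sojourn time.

By Jackson's theorem, each station behaves as independent M/M/1.
Station 1: ρ₁ = 7.0/12.4 = 0.5645, L₁ = ρ₁/(1-ρ₁) = λ/(μ₁-λ) = 7.0/5.40 = 1.2963
Station 2: ρ₂ = 7.0/12.0 = 0.5833, L₂ = ρ₂/(1-ρ₂) = λ/(μ₂-λ) = 7.0/5.00 = 1.4000
Total: L = L₁ + L₂ = 1.2963 + 1.4000 = 2.6963
W = L/λ = 2.6963/7.0 = 0.3852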